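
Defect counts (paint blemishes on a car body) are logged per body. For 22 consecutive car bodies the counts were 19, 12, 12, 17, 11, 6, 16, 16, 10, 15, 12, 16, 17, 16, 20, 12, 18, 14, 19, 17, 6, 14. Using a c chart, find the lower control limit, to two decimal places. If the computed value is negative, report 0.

c̄ = (19 + 12 + 12 + 17 + 11 + 6 + 16 + 16 + 10 + 15 + 12 + 16 + 17 + 16 + 20 + 12 + 18 + 14 + 19 + 17 + 6 + 14) / 22 = 315 / 22 = 14.3182
LCL = c̄ − 3√c̄ = 14.3182 − 3 × 3.7839 = 2.9664

2.97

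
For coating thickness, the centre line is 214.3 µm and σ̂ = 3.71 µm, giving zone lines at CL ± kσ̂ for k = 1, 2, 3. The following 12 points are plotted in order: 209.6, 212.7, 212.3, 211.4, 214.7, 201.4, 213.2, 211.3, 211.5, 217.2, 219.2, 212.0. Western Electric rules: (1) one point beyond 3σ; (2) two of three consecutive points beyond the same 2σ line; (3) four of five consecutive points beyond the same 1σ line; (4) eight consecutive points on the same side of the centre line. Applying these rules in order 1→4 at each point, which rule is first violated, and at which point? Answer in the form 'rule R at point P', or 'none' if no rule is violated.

Zone of each point (C = within 1σ̂, B = 1σ̂–2σ̂, A = 2σ̂–3σ̂, * = beyond 3σ̂; sign = side of CL): 1:-B, 2:-C, 3:-C, 4:-C, 5:+C, 6:-*, 7:-C, 8:-C, 9:-C, 10:+C, 11:+B, 12:-C
Rule 1 (one point beyond the 3σ limits) is satisfied at point 6.

rule 1 at point 6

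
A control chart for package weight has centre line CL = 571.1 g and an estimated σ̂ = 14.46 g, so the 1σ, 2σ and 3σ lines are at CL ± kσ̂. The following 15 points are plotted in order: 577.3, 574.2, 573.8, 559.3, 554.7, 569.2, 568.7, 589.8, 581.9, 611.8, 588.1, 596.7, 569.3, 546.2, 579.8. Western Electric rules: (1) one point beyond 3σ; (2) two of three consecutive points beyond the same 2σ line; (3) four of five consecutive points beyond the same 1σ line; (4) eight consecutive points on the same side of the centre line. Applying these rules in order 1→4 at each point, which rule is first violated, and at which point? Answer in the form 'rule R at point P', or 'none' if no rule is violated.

Zone of each point (C = within 1σ̂, B = 1σ̂–2σ̂, A = 2σ̂–3σ̂, * = beyond 3σ̂; sign = side of CL): 1:+C, 2:+C, 3:+C, 4:-C, 5:-B, 6:-C, 7:-C, 8:+B, 9:+C, 10:+A, 11:+B, 12:+B, 13:-C, 14:-B, 15:+C
Rule 3 (four of five consecutive points beyond the same 1σ limit) is satisfied at point 12.

rule 3 at point 12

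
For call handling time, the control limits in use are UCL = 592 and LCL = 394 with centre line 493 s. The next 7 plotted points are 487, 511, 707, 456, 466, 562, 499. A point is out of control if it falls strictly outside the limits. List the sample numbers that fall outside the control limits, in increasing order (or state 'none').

3

Compare each point to [394, 592]: sample 3 = 707 > UCL.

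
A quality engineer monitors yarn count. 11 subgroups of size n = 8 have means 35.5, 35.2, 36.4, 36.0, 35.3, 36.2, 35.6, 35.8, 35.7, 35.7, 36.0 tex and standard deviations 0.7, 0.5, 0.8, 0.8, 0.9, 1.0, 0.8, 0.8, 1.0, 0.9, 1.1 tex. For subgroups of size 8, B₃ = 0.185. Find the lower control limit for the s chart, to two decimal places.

s̄ = (0.7 + 0.5 + 0.8 + 0.8 + 0.9 + 1.0 + 0.8 + 0.8 + 1.0 + 0.9 + 1.1) / 11 = 0.8455
LCL_s = B₃·s̄ = 0.185 × 0.8455 = 0.1564

0.16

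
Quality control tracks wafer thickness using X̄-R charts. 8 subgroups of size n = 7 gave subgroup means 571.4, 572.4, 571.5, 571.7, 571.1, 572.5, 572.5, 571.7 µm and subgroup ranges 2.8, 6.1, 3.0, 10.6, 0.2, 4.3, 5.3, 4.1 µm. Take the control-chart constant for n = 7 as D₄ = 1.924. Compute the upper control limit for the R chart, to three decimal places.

R̄ = (2.8 + 6.1 + 3.0 + 10.6 + 0.2 + 4.3 + 5.3 + 4.1) / 8 = 36.4000 / 8 = 4.5500
UCL_R = D₄·R̄ = 1.924 × 4.5500 = 8.7542

8.754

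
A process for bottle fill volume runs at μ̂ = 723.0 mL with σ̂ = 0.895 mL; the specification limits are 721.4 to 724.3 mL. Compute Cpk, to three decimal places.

Cpu = (USL − μ̂) / (3σ̂) = (724.3 − 723.0) / (3 × 0.895) = 0.4842; Cpl = (μ̂ − LSL) / (3σ̂) = (723.0 − 721.4) / (3 × 0.895) = 0.5959; Cpk = min(Cpu, Cpl) = 0.4842

0.484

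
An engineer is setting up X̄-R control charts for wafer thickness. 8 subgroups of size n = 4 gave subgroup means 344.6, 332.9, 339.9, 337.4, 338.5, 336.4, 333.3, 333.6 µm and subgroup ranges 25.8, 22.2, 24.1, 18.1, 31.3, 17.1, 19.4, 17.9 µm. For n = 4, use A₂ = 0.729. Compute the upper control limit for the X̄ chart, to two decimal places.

X̄̄ = (344.6 + 332.9 + 339.9 + 337.4 + 338.5 + 336.4 + 333.3 + 333.6) / 8 = 2696.6000 / 8 = 337.0750
R̄ = (25.8 + 22.2 + 24.1 + 18.1 + 31.3 + 17.1 + 19.4 + 17.9) / 8 = 175.9000 / 8 = 21.9875
UCL = X̄̄ + A₂·R̄ = 337.0750 + 0.729 × 21.9875 = 353.1039

353.10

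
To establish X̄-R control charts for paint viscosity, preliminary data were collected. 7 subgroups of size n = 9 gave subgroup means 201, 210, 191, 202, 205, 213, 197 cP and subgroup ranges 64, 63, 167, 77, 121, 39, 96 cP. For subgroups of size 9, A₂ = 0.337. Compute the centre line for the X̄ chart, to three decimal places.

X̄̄ = (201 + 210 + 191 + 202 + 205 + 213 + 197) / 7 = 1419.0000 / 7 = 202.7143
CL = X̄̄ = 202.7143

202.714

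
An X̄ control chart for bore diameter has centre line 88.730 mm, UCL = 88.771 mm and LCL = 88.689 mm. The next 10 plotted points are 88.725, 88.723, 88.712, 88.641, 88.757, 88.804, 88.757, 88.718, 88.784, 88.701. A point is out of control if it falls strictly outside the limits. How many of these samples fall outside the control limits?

3

Compare each point to [88.689, 88.771]: sample 4 = 88.641 < LCL; sample 6 = 88.804 > UCL; sample 9 = 88.784 > UCL.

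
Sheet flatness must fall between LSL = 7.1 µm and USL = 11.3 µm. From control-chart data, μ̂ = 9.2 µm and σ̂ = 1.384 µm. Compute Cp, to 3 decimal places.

0.506

Cp = (USL − LSL) / (6σ̂) = (11.3 − 7.1) / (6 × 1.384) = 4.2000 / 8.3040 = 0.5058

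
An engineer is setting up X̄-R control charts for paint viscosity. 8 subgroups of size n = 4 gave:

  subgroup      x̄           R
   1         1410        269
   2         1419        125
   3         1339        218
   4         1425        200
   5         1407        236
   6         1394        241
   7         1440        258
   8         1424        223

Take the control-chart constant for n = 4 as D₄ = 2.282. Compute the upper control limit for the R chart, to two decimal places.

R̄ = (269 + 125 + 218 + 200 + 236 + 241 + 258 + 223) / 8 = 1770.0000 / 8 = 221.2500
UCL_R = D₄·R̄ = 2.282 × 221.2500 = 504.8925

504.89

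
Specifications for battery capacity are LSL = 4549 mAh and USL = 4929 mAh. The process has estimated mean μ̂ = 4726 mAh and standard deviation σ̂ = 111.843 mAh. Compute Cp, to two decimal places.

Cp = (USL − LSL) / (6σ̂) = (4929 − 4549) / (6 × 111.843) = 380.0000 / 671.0580 = 0.5663

0.57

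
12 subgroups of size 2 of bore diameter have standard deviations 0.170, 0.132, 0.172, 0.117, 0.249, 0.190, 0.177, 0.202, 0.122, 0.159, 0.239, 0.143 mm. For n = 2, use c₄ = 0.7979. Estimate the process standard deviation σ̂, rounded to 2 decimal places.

0.22

s̄ = (0.170 + 0.132 + 0.172 + 0.117 + 0.249 + 0.190 + 0.177 + 0.202 + 0.122 + 0.159 + 0.239 + 0.143) / 12 = 0.1727
σ̂ = s̄ / c₄ = 0.1727 / 0.7979 = 0.2164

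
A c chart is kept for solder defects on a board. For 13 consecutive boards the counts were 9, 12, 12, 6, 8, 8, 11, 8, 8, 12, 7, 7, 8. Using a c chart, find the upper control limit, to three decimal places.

17.885

c̄ = (9 + 12 + 12 + 6 + 8 + 8 + 11 + 8 + 8 + 12 + 7 + 7 + 8) / 13 = 116 / 13 = 8.9231
UCL = c̄ + 3√c̄ = 8.9231 + 3 × √8.9231 = 8.9231 + 3 × 2.9872 = 17.8845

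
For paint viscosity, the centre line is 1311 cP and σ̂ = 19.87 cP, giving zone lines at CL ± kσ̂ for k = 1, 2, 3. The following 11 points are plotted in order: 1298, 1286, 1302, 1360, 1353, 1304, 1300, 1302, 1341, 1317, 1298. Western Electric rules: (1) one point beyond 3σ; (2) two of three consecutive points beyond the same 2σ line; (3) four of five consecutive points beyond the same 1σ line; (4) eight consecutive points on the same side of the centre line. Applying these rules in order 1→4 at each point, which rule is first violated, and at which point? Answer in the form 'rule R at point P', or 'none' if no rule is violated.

rule 2 at point 5

Zone of each point (C = within 1σ̂, B = 1σ̂–2σ̂, A = 2σ̂–3σ̂, * = beyond 3σ̂; sign = side of CL): 1:-C, 2:-B, 3:-C, 4:+A, 5:+A, 6:-C, 7:-C, 8:-C, 9:+B, 10:+C, 11:-C
Rule 2 (two of three consecutive points beyond the same 2σ limit) is satisfied at point 5.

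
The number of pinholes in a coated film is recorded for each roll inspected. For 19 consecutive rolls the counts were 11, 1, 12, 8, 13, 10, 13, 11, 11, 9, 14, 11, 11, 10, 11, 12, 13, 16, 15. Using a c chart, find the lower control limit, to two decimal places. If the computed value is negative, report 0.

c̄ = (11 + 1 + 12 + 8 + 13 + 10 + 13 + 11 + 11 + 9 + 14 + 11 + 11 + 10 + 11 + 12 + 13 + 16 + 15) / 19 = 212 / 19 = 11.1579
LCL = c̄ − 3√c̄ = 11.1579 − 3 × 3.3403 = 1.1369

1.14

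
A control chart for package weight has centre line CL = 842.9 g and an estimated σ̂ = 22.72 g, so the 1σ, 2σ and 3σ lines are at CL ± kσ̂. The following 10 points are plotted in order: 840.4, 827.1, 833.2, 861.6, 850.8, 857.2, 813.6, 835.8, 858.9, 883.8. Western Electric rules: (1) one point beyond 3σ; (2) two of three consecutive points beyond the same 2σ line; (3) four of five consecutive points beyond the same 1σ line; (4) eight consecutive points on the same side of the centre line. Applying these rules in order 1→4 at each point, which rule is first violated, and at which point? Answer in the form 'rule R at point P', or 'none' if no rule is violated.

none

Zone of each point (C = within 1σ̂, B = 1σ̂–2σ̂, A = 2σ̂–3σ̂, * = beyond 3σ̂; sign = side of CL): 1:-C, 2:-C, 3:-C, 4:+C, 5:+C, 6:+C, 7:-B, 8:-C, 9:+C, 10:+B
No rule fires across all 10 points.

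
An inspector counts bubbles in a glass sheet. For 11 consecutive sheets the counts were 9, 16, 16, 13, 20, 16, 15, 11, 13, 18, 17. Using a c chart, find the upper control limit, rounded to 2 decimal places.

26.49

c̄ = (9 + 16 + 16 + 13 + 20 + 16 + 15 + 11 + 13 + 18 + 17) / 11 = 164 / 11 = 14.9091
UCL = c̄ + 3√c̄ = 14.9091 + 3 × √14.9091 = 14.9091 + 3 × 3.8612 = 26.4928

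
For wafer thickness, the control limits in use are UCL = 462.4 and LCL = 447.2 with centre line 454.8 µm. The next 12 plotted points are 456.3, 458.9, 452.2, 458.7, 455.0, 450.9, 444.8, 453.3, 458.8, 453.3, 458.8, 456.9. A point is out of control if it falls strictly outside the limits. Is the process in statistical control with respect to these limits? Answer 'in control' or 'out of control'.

Compare each point to [447.2, 462.4]: sample 7 = 444.8 < LCL.

out of control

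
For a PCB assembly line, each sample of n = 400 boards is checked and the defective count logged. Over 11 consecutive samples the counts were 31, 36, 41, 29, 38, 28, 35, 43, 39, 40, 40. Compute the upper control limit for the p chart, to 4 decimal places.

p̄ = Σdᵢ / (k·n) = 400 / (11 × 400) = 0.09091
UCL = p̄ + 3·√(p̄(1−p̄)/n) = 0.09091 + 3 × √(0.09091×0.90909/400) = 0.09091 + 3 × 0.01437 = 0.13403

0.1340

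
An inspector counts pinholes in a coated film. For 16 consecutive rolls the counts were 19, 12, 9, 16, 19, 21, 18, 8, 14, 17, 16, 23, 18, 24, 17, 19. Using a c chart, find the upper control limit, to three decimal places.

c̄ = (19 + 12 + 9 + 16 + 19 + 21 + 18 + 8 + 14 + 17 + 16 + 23 + 18 + 24 + 17 + 19) / 16 = 270 / 16 = 16.8750
UCL = c̄ + 3√c̄ = 16.8750 + 3 × √16.8750 = 16.8750 + 3 × 4.1079 = 29.1988

29.199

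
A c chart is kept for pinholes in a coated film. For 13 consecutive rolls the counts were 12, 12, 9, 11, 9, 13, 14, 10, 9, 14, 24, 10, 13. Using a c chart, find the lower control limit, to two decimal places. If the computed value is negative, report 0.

1.78

c̄ = (12 + 12 + 9 + 11 + 9 + 13 + 14 + 10 + 9 + 14 + 24 + 10 + 13) / 13 = 160 / 13 = 12.3077
LCL = c̄ − 3√c̄ = 12.3077 − 3 × 3.5082 = 1.7830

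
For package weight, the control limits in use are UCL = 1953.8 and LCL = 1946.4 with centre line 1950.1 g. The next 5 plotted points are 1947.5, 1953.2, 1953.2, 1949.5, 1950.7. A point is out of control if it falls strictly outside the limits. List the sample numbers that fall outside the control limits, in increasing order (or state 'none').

none

All 5 points lie within [1946.4, 1953.8].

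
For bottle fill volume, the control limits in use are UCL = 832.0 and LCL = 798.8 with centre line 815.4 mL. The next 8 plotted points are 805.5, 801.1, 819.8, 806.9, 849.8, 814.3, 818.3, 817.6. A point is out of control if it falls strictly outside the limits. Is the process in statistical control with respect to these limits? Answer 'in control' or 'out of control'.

out of control

Compare each point to [798.8, 832.0]: sample 5 = 849.8 > UCL.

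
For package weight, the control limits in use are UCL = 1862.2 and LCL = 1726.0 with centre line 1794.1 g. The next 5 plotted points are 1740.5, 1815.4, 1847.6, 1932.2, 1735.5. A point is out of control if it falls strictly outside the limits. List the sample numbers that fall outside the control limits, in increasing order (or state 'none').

4

Compare each point to [1726.0, 1862.2]: sample 4 = 1932.2 > UCL.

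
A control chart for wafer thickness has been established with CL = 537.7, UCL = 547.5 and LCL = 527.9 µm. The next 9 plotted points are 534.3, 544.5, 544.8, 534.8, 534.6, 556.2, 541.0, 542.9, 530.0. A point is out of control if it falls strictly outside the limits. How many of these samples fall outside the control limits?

1

Compare each point to [527.9, 547.5]: sample 6 = 556.2 > UCL.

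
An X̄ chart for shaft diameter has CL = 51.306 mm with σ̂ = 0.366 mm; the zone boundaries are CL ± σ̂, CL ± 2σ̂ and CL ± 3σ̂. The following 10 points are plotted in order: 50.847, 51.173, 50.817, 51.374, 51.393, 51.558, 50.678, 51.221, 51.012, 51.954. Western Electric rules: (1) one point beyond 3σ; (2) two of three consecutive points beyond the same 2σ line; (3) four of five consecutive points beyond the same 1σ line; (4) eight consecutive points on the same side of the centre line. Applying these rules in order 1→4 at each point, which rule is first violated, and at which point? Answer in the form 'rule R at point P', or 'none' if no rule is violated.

none

Zone of each point (C = within 1σ̂, B = 1σ̂–2σ̂, A = 2σ̂–3σ̂, * = beyond 3σ̂; sign = side of CL): 1:-B, 2:-C, 3:-B, 4:+C, 5:+C, 6:+C, 7:-B, 8:-C, 9:-C, 10:+B
No rule fires across all 10 points.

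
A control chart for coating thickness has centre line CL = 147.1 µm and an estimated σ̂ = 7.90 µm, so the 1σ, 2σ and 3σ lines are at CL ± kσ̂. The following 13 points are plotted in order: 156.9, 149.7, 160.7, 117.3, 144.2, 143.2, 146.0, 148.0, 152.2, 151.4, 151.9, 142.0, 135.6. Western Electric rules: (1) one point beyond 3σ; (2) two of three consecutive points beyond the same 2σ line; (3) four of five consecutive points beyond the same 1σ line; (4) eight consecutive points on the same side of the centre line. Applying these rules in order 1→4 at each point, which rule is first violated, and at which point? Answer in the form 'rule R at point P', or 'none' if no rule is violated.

Zone of each point (C = within 1σ̂, B = 1σ̂–2σ̂, A = 2σ̂–3σ̂, * = beyond 3σ̂; sign = side of CL): 1:+B, 2:+C, 3:+B, 4:-*, 5:-C, 6:-C, 7:-C, 8:+C, 9:+C, 10:+C, 11:+C, 12:-C, 13:-B
Rule 1 (one point beyond the 3σ limits) is satisfied at point 4.

rule 1 at point 4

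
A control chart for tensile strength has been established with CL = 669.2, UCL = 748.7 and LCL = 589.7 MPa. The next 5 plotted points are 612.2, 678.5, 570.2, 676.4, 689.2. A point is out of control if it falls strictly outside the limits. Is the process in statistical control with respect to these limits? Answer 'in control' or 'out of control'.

out of control

Compare each point to [589.7, 748.7]: sample 3 = 570.2 < LCL.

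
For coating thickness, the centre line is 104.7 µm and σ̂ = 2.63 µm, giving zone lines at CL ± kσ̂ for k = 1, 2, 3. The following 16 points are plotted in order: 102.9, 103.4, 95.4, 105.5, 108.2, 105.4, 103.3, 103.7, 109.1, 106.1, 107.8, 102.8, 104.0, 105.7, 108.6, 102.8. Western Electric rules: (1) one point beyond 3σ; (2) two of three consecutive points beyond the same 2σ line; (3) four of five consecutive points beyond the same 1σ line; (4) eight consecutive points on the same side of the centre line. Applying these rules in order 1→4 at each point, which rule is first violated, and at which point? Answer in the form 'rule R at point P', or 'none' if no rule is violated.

rule 1 at point 3

Zone of each point (C = within 1σ̂, B = 1σ̂–2σ̂, A = 2σ̂–3σ̂, * = beyond 3σ̂; sign = side of CL): 1:-C, 2:-C, 3:-*, 4:+C, 5:+B, 6:+C, 7:-C, 8:-C, 9:+B, 10:+C, 11:+B, 12:-C, 13:-C, 14:+C, 15:+B, 16:-C
Rule 1 (one point beyond the 3σ limits) is satisfied at point 3.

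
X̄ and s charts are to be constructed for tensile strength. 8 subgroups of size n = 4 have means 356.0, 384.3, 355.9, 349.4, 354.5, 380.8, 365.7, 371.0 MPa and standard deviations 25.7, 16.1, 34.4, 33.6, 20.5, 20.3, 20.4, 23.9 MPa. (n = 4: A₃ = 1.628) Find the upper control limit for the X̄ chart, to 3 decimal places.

404.362

X̄̄ = (356.0 + 384.3 + 355.9 + 349.4 + 354.5 + 380.8 + 365.7 + 371.0) / 8 = 364.7000
s̄ = (25.7 + 16.1 + 34.4 + 33.6 + 20.5 + 20.3 + 20.4 + 23.9) / 8 = 24.3625
UCL = X̄̄ + A₃·s̄ = 364.7000 + 1.628 × 24.3625 = 404.3621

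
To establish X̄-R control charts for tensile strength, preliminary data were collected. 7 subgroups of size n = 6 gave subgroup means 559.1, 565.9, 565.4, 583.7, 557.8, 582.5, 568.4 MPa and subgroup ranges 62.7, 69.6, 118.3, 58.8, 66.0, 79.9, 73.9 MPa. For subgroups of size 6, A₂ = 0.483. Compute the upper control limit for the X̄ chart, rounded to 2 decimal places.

605.49

X̄̄ = (559.1 + 565.9 + 565.4 + 583.7 + 557.8 + 582.5 + 568.4) / 7 = 3982.8000 / 7 = 568.9714
R̄ = (62.7 + 69.6 + 118.3 + 58.8 + 66.0 + 79.9 + 73.9) / 7 = 529.2000 / 7 = 75.6000
UCL = X̄̄ + A₂·R̄ = 568.9714 + 0.483 × 75.6000 = 605.4862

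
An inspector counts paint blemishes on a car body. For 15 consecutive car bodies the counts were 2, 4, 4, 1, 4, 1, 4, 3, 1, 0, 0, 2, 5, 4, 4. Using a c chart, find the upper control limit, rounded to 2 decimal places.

7.44

c̄ = (2 + 4 + 4 + 1 + 4 + 1 + 4 + 3 + 1 + 0 + 0 + 2 + 5 + 4 + 4) / 15 = 39 / 15 = 2.6000
UCL = c̄ + 3√c̄ = 2.6000 + 3 × √2.6000 = 2.6000 + 3 × 1.6125 = 7.4374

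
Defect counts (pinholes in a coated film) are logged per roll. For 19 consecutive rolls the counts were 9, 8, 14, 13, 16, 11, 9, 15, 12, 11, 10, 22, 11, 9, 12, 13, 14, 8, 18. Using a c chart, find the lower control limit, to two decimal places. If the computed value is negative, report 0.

1.82

c̄ = (9 + 8 + 14 + 13 + 16 + 11 + 9 + 15 + 12 + 11 + 10 + 22 + 11 + 9 + 12 + 13 + 14 + 8 + 18) / 19 = 235 / 19 = 12.3684
LCL = c̄ − 3√c̄ = 12.3684 − 3 × 3.5169 = 1.8178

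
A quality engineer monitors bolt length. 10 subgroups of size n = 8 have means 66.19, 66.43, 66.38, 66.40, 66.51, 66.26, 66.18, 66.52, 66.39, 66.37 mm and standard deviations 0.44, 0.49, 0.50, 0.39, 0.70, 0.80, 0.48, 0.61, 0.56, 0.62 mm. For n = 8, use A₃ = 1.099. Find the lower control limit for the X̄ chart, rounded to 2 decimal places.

65.75

X̄̄ = (66.19 + 66.43 + 66.38 + 66.40 + 66.51 + 66.26 + 66.18 + 66.52 + 66.39 + 66.37) / 10 = 66.3630
s̄ = (0.44 + 0.49 + 0.50 + 0.39 + 0.70 + 0.80 + 0.48 + 0.61 + 0.56 + 0.62) / 10 = 0.5590
LCL = X̄̄ − A₃·s̄ = 66.3630 − 1.099 × 0.5590 = 65.7487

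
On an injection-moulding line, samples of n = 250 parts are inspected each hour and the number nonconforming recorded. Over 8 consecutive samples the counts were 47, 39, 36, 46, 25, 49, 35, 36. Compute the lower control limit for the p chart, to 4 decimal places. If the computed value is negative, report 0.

p̄ = Σdᵢ / (k·n) = 313 / (8 × 250) = 0.15650
LCL = p̄ − 3·√(p̄(1−p̄)/n) = 0.15650 − 3 × 0.02298 = 0.08756

0.0876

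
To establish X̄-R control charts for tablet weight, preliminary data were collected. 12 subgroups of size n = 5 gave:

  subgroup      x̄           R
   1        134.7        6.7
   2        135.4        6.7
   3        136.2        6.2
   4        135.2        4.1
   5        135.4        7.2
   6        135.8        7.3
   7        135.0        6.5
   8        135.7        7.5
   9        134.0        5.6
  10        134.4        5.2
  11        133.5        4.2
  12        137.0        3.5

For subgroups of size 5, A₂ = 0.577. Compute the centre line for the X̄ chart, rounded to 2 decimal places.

X̄̄ = (134.7 + 135.4 + 136.2 + 135.2 + 135.4 + 135.8 + 135.0 + 135.7 + 134.0 + 134.4 + 133.5 + 137.0) / 12 = 1622.3000 / 12 = 135.1917
CL = X̄̄ = 135.1917

135.19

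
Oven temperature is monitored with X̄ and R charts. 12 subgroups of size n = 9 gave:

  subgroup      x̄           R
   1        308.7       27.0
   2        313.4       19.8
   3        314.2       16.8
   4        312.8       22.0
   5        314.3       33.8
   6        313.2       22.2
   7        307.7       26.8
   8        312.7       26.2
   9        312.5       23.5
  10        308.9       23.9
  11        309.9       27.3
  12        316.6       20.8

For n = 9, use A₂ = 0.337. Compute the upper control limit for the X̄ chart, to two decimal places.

320.22

X̄̄ = (308.7 + 313.4 + 314.2 + 312.8 + 314.3 + 313.2 + 307.7 + 312.7 + 312.5 + 308.9 + 309.9 + 316.6) / 12 = 3744.9000 / 12 = 312.0750
R̄ = (27.0 + 19.8 + 16.8 + 22.0 + 33.8 + 22.2 + 26.8 + 26.2 + 23.5 + 23.9 + 27.3 + 20.8) / 12 = 290.1000 / 12 = 24.1750
UCL = X̄̄ + A₂·R̄ = 312.0750 + 0.337 × 24.1750 = 320.2220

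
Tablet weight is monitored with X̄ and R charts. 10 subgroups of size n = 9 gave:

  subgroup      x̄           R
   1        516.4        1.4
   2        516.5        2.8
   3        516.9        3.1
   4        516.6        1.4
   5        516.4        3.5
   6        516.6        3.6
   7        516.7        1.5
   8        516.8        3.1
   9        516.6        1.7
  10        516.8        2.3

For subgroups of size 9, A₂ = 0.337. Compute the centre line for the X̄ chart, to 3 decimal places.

516.630

X̄̄ = (516.4 + 516.5 + 516.9 + 516.6 + 516.4 + 516.6 + 516.7 + 516.8 + 516.6 + 516.8) / 10 = 5166.3000 / 10 = 516.6300
CL = X̄̄ = 516.6300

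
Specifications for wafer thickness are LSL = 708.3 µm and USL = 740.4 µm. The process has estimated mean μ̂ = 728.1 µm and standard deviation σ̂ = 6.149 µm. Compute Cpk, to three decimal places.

Cpu = (USL − μ̂) / (3σ̂) = (740.4 − 728.1) / (3 × 6.149) = 0.6668; Cpl = (μ̂ − LSL) / (3σ̂) = (728.1 − 708.3) / (3 × 6.149) = 1.0733; Cpk = min(Cpu, Cpl) = 0.6668

0.667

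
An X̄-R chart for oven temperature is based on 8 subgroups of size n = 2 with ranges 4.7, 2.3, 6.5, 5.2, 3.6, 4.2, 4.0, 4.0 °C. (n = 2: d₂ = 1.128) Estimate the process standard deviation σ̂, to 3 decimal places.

R̄ = (4.7 + 2.3 + 6.5 + 5.2 + 3.6 + 4.2 + 4.0 + 4.0) / 8 = 4.3125
σ̂ = R̄ / d₂ = 4.3125 / 1.128 = 3.8231

3.823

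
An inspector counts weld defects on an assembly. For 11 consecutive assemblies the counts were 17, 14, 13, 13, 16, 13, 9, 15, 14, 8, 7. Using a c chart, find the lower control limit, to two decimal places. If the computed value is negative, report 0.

1.97

c̄ = (17 + 14 + 13 + 13 + 16 + 13 + 9 + 15 + 14 + 8 + 7) / 11 = 139 / 11 = 12.6364
LCL = c̄ − 3√c̄ = 12.6364 − 3 × 3.5548 = 1.9721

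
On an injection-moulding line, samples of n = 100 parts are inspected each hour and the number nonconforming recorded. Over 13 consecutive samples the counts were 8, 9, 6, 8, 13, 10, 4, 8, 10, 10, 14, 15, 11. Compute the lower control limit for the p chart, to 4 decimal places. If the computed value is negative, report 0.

0.0082

p̄ = Σdᵢ / (k·n) = 126 / (13 × 100) = 0.09692
LCL = p̄ − 3·√(p̄(1−p̄)/n) = 0.09692 − 3 × 0.02959 = 0.00817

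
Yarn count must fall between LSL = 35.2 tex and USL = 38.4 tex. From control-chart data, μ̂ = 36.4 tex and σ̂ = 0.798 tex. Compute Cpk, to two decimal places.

Cpu = (USL − μ̂) / (3σ̂) = (38.4 − 36.4) / (3 × 0.798) = 0.8354; Cpl = (μ̂ − LSL) / (3σ̂) = (36.4 − 35.2) / (3 × 0.798) = 0.5013; Cpk = min(Cpu, Cpl) = 0.5013

0.50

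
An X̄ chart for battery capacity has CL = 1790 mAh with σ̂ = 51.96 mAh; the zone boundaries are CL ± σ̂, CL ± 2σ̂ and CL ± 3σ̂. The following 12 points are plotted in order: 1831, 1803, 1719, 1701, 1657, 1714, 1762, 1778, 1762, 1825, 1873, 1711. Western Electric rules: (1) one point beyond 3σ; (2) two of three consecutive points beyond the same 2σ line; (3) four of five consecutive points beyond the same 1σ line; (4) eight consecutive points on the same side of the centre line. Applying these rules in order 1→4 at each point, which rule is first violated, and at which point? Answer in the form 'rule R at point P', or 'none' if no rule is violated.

Zone of each point (C = within 1σ̂, B = 1σ̂–2σ̂, A = 2σ̂–3σ̂, * = beyond 3σ̂; sign = side of CL): 1:+C, 2:+C, 3:-B, 4:-B, 5:-A, 6:-B, 7:-C, 8:-C, 9:-C, 10:+C, 11:+B, 12:-B
Rule 3 (four of five consecutive points beyond the same 1σ limit) is satisfied at point 6.

rule 3 at point 6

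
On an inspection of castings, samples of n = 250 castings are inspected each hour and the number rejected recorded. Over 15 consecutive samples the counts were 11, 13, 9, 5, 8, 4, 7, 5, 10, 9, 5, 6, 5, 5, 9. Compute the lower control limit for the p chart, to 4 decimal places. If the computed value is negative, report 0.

0.0000

p̄ = Σdᵢ / (k·n) = 111 / (15 × 250) = 0.02960
LCL = p̄ − 3·√(p̄(1−p̄)/n) = 0.02960 − 3 × 0.01072 = -0.00256 → 0 (negative, so LCL = 0)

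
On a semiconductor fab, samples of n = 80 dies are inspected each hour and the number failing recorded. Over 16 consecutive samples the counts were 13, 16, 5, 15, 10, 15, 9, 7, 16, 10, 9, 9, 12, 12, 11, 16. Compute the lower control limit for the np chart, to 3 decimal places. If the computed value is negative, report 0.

2.127

p̄ = Σdᵢ / (k·n) = 185 / (16 × 80) = 0.14453
LCL = np̄ − 3·√(np̄(1−p̄)) = 11.5625 − 3 × 3.1451 = 2.1273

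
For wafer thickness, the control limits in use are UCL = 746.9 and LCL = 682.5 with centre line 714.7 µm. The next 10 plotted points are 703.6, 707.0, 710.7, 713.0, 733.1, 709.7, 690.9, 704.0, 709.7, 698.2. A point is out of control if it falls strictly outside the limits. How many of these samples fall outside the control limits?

0

All 10 points lie within [682.5, 746.9].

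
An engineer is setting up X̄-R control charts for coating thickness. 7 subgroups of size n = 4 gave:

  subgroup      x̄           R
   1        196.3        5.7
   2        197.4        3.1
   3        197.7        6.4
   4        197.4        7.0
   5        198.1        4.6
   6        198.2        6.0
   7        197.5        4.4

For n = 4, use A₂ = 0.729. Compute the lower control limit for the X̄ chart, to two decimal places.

193.64

X̄̄ = (196.3 + 197.4 + 197.7 + 197.4 + 198.1 + 198.2 + 197.5) / 7 = 1382.6000 / 7 = 197.5143
R̄ = (5.7 + 3.1 + 6.4 + 7.0 + 4.6 + 6.0 + 4.4) / 7 = 37.2000 / 7 = 5.3143
LCL = X̄̄ − A₂·R̄ = 197.5143 − 0.729 × 5.3143 = 193.6402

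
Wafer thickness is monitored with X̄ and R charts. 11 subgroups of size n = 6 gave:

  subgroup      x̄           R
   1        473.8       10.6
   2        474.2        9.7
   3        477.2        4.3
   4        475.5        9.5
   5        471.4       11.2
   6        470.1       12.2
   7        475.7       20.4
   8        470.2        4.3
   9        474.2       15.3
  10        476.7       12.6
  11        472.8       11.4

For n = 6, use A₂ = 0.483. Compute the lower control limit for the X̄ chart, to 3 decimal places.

468.465

X̄̄ = (473.8 + 474.2 + 477.2 + 475.5 + 471.4 + 470.1 + 475.7 + 470.2 + 474.2 + 476.7 + 472.8) / 11 = 5211.8000 / 11 = 473.8000
R̄ = (10.6 + 9.7 + 4.3 + 9.5 + 11.2 + 12.2 + 20.4 + 4.3 + 15.3 + 12.6 + 11.4) / 11 = 121.5000 / 11 = 11.0455
LCL = X̄̄ − A₂·R̄ = 473.8000 − 0.483 × 11.0455 = 468.4650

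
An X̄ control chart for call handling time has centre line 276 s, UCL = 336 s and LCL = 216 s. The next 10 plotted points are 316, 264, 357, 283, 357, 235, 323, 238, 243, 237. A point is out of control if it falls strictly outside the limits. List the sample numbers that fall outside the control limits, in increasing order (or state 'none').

Compare each point to [216, 336]: sample 3 = 357 > UCL; sample 5 = 357 > UCL.

3, 5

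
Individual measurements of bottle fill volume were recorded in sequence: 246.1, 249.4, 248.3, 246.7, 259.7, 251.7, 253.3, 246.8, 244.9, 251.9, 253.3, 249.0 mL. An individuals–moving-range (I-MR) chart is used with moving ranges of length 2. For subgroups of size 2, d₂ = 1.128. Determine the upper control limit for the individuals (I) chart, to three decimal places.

X̄ = (246.1 + 249.4 + 248.3 + 246.7 + 259.7 + 251.7 + 253.3 + 246.8 + 244.9 + 251.9 + 253.3 + 249.0) / 12 = 250.0917
Moving ranges: 3.3, 1.1, 1.6, 13.0, 8.0, 1.6, 6.5, 1.9, 7.0, 1.4, 4.3; M̄R̄ = 49.7000 / 11 = 4.5182
UCL = X̄ + 3·M̄R̄/d₂ = 250.0917 + 3 × 4.5182 / 1.128 = 262.1081

262.108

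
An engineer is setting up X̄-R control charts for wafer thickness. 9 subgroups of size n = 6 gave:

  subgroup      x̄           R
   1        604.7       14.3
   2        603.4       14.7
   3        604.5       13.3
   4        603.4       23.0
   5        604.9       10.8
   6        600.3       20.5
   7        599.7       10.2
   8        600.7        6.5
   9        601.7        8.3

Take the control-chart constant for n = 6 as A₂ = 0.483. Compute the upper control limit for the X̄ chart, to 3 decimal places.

X̄̄ = (604.7 + 603.4 + 604.5 + 603.4 + 604.9 + 600.3 + 599.7 + 600.7 + 601.7) / 9 = 5423.3000 / 9 = 602.5889
R̄ = (14.3 + 14.7 + 13.3 + 23.0 + 10.8 + 20.5 + 10.2 + 6.5 + 8.3) / 9 = 121.6000 / 9 = 13.5111
UCL = X̄̄ + A₂·R̄ = 602.5889 + 0.483 × 13.5111 = 609.1148

609.115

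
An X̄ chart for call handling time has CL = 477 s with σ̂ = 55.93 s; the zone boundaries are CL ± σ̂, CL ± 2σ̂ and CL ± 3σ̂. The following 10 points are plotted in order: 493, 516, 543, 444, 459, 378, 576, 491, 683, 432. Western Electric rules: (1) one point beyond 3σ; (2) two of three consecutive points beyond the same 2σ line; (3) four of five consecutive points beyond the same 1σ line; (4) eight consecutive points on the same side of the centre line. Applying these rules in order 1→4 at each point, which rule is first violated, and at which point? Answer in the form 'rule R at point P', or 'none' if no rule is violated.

rule 1 at point 9

Zone of each point (C = within 1σ̂, B = 1σ̂–2σ̂, A = 2σ̂–3σ̂, * = beyond 3σ̂; sign = side of CL): 1:+C, 2:+C, 3:+B, 4:-C, 5:-C, 6:-B, 7:+B, 8:+C, 9:+*, 10:-C
Rule 1 (one point beyond the 3σ limits) is satisfied at point 9.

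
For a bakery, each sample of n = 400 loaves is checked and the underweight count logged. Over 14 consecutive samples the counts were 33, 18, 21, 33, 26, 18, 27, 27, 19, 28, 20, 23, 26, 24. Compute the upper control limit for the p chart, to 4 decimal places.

0.0972

p̄ = Σdᵢ / (k·n) = 343 / (14 × 400) = 0.06125
UCL = p̄ + 3·√(p̄(1−p̄)/n) = 0.06125 + 3 × √(0.06125×0.93875/400) = 0.06125 + 3 × 0.01199 = 0.09722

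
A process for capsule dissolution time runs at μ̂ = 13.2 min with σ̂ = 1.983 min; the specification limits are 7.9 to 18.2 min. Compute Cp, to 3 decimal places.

Cp = (USL − LSL) / (6σ̂) = (18.2 − 7.9) / (6 × 1.983) = 10.3000 / 11.8980 = 0.8657

0.866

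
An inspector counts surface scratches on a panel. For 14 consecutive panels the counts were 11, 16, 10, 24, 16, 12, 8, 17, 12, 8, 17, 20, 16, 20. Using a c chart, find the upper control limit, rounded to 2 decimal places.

c̄ = (11 + 16 + 10 + 24 + 16 + 12 + 8 + 17 + 12 + 8 + 17 + 20 + 16 + 20) / 14 = 207 / 14 = 14.7857
UCL = c̄ + 3√c̄ = 14.7857 + 3 × √14.7857 = 14.7857 + 3 × 3.8452 = 26.3214

26.32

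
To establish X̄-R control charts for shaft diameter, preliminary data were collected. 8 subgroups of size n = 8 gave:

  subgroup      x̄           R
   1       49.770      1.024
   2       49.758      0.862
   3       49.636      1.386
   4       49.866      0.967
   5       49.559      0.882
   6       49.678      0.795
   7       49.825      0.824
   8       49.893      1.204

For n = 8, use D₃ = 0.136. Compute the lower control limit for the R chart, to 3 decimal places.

0.135

R̄ = (1.024 + 0.862 + 1.386 + 0.967 + 0.882 + 0.795 + 0.824 + 1.204) / 8 = 7.9440 / 8 = 0.9930
LCL_R = D₃·R̄ = 0.136 × 0.9930 = 0.1350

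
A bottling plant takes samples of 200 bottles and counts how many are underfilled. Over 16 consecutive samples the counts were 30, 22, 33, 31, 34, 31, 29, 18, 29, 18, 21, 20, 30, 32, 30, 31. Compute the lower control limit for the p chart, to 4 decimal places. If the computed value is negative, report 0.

p̄ = Σdᵢ / (k·n) = 439 / (16 × 200) = 0.13719
LCL = p̄ − 3·√(p̄(1−p̄)/n) = 0.13719 − 3 × 0.02433 = 0.06420

0.0642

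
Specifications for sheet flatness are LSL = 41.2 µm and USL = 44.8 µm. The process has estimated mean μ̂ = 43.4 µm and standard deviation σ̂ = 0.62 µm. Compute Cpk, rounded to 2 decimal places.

0.75

Cpu = (USL − μ̂) / (3σ̂) = (44.8 − 43.4) / (3 × 0.62) = 0.7527; Cpl = (μ̂ − LSL) / (3σ̂) = (43.4 − 41.2) / (3 × 0.62) = 1.1828; Cpk = min(Cpu, Cpl) = 0.7527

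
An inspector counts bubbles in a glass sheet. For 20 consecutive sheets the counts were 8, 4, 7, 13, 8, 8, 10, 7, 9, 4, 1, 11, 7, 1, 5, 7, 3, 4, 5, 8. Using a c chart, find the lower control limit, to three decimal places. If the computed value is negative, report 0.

0.000

c̄ = (8 + 4 + 7 + 13 + 8 + 8 + 10 + 7 + 9 + 4 + 1 + 11 + 7 + 1 + 5 + 7 + 3 + 4 + 5 + 8) / 20 = 130 / 20 = 6.5000
LCL = c̄ − 3√c̄ = 6.5000 − 3 × 2.5495 = -1.1485 → 0 (cannot be negative)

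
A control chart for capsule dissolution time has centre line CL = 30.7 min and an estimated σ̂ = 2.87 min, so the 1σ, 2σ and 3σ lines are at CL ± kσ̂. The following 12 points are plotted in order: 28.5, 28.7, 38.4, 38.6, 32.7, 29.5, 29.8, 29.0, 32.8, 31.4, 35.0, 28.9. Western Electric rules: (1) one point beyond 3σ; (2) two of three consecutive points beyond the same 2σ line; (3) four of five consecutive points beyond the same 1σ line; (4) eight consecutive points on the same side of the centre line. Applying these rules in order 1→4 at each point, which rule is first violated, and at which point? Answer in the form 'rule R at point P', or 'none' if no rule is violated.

rule 2 at point 4

Zone of each point (C = within 1σ̂, B = 1σ̂–2σ̂, A = 2σ̂–3σ̂, * = beyond 3σ̂; sign = side of CL): 1:-C, 2:-C, 3:+A, 4:+A, 5:+C, 6:-C, 7:-C, 8:-C, 9:+C, 10:+C, 11:+B, 12:-C
Rule 2 (two of three consecutive points beyond the same 2σ limit) is satisfied at point 4.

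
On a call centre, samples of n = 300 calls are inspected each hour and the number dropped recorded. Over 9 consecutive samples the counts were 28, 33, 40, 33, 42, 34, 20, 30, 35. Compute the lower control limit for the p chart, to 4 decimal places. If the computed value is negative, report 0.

0.0552

p̄ = Σdᵢ / (k·n) = 295 / (9 × 300) = 0.10926
LCL = p̄ − 3·√(p̄(1−p̄)/n) = 0.10926 − 3 × 0.01801 = 0.05523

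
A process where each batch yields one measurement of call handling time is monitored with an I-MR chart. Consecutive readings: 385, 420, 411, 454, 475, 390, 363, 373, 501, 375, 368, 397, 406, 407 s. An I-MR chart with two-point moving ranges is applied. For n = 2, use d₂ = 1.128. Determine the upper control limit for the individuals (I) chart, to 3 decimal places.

517.357

X̄ = (385 + 420 + 411 + 454 + 475 + 390 + 363 + 373 + 501 + 375 + 368 + 397 + 406 + 407) / 14 = 408.9286
Moving ranges: 35, 9, 43, 21, 85, 27, 10, 128, 126, 7, 29, 9, 1; M̄R̄ = 530.0000 / 13 = 40.7692
UCL = X̄ + 3·M̄R̄/d₂ = 408.9286 + 3 × 40.7692 / 1.128 = 517.3574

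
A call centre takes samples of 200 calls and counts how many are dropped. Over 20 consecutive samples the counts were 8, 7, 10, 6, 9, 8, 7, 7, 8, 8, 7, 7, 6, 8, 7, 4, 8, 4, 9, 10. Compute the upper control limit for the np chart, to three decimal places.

15.408

p̄ = Σdᵢ / (k·n) = 148 / (20 × 200) = 0.03700
UCL = np̄ + 3·√(np̄(1−p̄)) = 7.4000 + 3 × √(7.4000×0.96300) = 7.4000 + 3 × 2.6695 = 15.4085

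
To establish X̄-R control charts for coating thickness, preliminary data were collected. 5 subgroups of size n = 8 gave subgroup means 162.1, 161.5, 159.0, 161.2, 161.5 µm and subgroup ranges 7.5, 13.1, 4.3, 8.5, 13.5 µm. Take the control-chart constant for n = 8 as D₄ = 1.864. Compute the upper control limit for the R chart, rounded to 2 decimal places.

R̄ = (7.5 + 13.1 + 4.3 + 8.5 + 13.5) / 5 = 46.9000 / 5 = 9.3800
UCL_R = D₄·R̄ = 1.864 × 9.3800 = 17.4843

17.48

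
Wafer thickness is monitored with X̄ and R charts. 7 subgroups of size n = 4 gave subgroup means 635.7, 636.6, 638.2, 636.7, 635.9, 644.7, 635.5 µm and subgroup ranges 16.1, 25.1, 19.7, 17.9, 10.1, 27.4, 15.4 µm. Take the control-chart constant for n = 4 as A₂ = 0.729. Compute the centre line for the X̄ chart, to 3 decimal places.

637.614

X̄̄ = (635.7 + 636.6 + 638.2 + 636.7 + 635.9 + 644.7 + 635.5) / 7 = 4463.3000 / 7 = 637.6143
CL = X̄̄ = 637.6143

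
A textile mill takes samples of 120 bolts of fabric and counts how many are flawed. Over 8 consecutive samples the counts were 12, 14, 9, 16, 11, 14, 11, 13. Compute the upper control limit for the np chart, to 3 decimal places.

22.539

p̄ = Σdᵢ / (k·n) = 100 / (8 × 120) = 0.10417
UCL = np̄ + 3·√(np̄(1−p̄)) = 12.5000 + 3 × √(12.5000×0.89583) = 12.5000 + 3 × 3.3463 = 22.5390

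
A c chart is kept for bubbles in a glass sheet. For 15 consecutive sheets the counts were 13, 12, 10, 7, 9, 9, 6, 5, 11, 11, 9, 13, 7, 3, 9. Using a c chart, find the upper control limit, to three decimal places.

17.900

c̄ = (13 + 12 + 10 + 7 + 9 + 9 + 6 + 5 + 11 + 11 + 9 + 13 + 7 + 3 + 9) / 15 = 134 / 15 = 8.9333
UCL = c̄ + 3√c̄ = 8.9333 + 3 × √8.9333 = 8.9333 + 3 × 2.9889 = 17.8999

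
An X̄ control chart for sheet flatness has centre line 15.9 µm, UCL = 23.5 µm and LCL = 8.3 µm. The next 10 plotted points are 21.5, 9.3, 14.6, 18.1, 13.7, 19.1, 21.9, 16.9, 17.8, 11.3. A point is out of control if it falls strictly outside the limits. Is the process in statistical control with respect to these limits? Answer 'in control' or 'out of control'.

All 10 points lie within [8.3, 23.5].

in control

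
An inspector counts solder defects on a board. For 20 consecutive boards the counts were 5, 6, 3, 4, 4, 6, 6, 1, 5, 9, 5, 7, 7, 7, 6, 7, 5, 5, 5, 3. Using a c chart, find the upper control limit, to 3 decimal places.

12.207

c̄ = (5 + 6 + 3 + 4 + 4 + 6 + 6 + 1 + 5 + 9 + 5 + 7 + 7 + 7 + 6 + 7 + 5 + 5 + 5 + 3) / 20 = 106 / 20 = 5.3000
UCL = c̄ + 3√c̄ = 5.3000 + 3 × √5.3000 = 5.3000 + 3 × 2.3022 = 12.2065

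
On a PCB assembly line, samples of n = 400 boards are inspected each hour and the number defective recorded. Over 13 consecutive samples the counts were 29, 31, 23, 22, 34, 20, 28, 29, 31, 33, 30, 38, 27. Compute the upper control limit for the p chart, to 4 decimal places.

0.1109

p̄ = Σdᵢ / (k·n) = 375 / (13 × 400) = 0.07212
UCL = p̄ + 3·√(p̄(1−p̄)/n) = 0.07212 + 3 × √(0.07212×0.92788/400) = 0.07212 + 3 × 0.01293 = 0.11092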